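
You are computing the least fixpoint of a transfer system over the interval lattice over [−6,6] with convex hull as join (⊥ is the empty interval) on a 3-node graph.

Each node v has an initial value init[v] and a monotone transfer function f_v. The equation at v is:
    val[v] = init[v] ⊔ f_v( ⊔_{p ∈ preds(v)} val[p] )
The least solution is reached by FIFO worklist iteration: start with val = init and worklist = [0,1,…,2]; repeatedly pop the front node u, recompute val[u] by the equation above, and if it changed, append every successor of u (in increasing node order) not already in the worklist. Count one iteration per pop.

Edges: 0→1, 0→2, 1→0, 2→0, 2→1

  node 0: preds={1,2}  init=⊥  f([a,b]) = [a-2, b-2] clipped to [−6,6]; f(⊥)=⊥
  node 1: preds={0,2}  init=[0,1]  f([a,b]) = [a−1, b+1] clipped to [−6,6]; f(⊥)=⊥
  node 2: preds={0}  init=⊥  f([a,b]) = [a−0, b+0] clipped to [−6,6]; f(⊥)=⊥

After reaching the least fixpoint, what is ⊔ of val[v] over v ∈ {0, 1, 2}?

[-6,1]

Worklist (11 pops):
  #1 pop 0: in=[0,1] → [-2,-1] (was ⊥); enqueue []
  #2 pop 1: in=[-2,-1] → [-3,1] (was [0,1]); enqueue [0]
  #3 pop 2: in=[-2,-1] → [-2,-1] (was ⊥); enqueue [1]
  #4 pop 0: in=[-3,1] → [-5,-1] (was [-2,-1]); enqueue [2]
  #5 pop 1: in=[-5,-1] → [-6,1] (was [-3,1]); enqueue [0]
  #6 pop 2: in=[-5,-1] → [-5,-1] (was [-2,-1]); enqueue [1]
  #7 pop 0: in=[-6,1] → [-6,-1] (was [-5,-1]); enqueue [2]
  #8 pop 1: in=[-6,-1] → [-6,1] (no change)
  #9 pop 2: in=[-6,-1] → [-6,-1] (was [-5,-1]); enqueue [0,1]
  #10 pop 0: in=[-6,1] → [-6,-1] (no change)
  #11 pop 1: in=[-6,-1] → [-6,1] (no change)

Fixpoint:
  val[0] = [-6,-1]
  val[1] = [-6,1]
  val[2] = [-6,-1]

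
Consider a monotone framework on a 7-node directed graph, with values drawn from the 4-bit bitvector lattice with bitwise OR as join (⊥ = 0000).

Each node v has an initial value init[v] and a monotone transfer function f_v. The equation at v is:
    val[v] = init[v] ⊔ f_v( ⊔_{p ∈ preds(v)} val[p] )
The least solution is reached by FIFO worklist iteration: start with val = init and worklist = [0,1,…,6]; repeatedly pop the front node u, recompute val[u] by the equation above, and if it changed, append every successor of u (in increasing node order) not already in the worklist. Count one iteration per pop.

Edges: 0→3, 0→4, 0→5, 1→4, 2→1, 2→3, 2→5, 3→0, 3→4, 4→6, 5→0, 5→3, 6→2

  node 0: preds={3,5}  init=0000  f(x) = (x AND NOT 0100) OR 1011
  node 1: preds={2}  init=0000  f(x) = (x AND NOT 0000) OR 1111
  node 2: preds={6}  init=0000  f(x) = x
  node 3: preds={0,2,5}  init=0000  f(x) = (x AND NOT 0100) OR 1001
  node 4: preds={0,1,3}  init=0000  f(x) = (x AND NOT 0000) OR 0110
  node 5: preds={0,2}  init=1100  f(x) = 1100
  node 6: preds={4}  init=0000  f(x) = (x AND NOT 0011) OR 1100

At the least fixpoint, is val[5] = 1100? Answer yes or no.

yes

Iteration log — 12 steps:
  step 1. node 0  ⊔preds=1100  new=1011  old=0000  +wl: 
  step 2. node 1  ⊔preds=0000  new=1111  old=0000  +wl: 
  step 3. node 2  ⊔preds=0000  new=0000  stable
  step 4. node 3  ⊔preds=1111  new=1011  old=0000  +wl: 0
  step 5. node 4  ⊔preds=1111  new=1111  old=0000  +wl: 
  step 6. node 5  ⊔preds=1011  new=1100  stable
  step 7. node 6  ⊔preds=1111  new=1100  old=0000  +wl: 2
  step 8. node 0  ⊔preds=1111  new=1011  stable
  step 9. node 2  ⊔preds=1100  new=1100  old=0000  +wl: 1,3,5
  step 10. node 1  ⊔preds=1100  new=1111  stable
  step 11. node 3  ⊔preds=1111  new=1011  stable
  step 12. node 5  ⊔preds=1111  new=1100  stable

Least fixpoint reached:
  node 0: 1011
  node 1: 1111
  node 2: 1100
  node 3: 1011
  node 4: 1111
  node 5: 1100
  node 6: 1100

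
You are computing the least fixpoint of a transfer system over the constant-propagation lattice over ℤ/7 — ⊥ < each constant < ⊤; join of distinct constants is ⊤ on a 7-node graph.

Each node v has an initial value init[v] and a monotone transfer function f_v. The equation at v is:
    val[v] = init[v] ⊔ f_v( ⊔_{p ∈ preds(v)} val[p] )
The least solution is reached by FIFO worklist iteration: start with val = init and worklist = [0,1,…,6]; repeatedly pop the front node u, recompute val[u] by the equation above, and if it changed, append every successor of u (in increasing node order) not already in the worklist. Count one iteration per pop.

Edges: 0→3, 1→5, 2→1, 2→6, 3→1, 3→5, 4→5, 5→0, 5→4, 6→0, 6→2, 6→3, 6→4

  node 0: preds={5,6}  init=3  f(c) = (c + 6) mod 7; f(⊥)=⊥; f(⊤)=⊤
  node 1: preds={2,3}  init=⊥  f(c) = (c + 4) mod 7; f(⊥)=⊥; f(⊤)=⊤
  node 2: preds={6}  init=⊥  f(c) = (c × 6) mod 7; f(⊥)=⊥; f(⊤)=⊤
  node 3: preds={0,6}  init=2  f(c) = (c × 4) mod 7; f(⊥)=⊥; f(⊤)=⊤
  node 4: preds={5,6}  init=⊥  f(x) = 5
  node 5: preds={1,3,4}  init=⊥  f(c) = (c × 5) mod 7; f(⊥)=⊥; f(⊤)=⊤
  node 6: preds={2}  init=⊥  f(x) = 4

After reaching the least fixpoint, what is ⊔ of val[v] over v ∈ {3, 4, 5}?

⊤

Worklist (15 pops):
  #1 pop 0: in=⊥ → 3 (no change)
  #2 pop 1: in=2 → 6 (was ⊥); enqueue []
  #3 pop 2: in=⊥ → ⊥ (no change)
  #4 pop 3: in=3 → ⊤ (was 2); enqueue [1]
  #5 pop 4: in=⊥ → 5 (was ⊥); enqueue []
  #6 pop 5: in=⊤ → ⊤ (was ⊥); enqueue [0,4]
  #7 pop 6: in=⊥ → 4 (was ⊥); enqueue [2,3]
  #8 pop 1: in=⊤ → ⊤ (was 6); enqueue [5]
  #9 pop 0: in=⊤ → ⊤ (was 3); enqueue []
  #10 pop 4: in=⊤ → 5 (no change)
  #11 pop 2: in=4 → 3 (was ⊥); enqueue [1,6]
  #12 pop 3: in=⊤ → ⊤ (no change)
  #13 pop 5: in=⊤ → ⊤ (no change)
  #14 pop 1: in=⊤ → ⊤ (no change)
  #15 pop 6: in=3 → 4 (no change)

Fixpoint:
  val[0] = ⊤
  val[1] = ⊤
  val[2] = 3
  val[3] = ⊤
  val[4] = 5
  val[5] = ⊤
  val[6] = 4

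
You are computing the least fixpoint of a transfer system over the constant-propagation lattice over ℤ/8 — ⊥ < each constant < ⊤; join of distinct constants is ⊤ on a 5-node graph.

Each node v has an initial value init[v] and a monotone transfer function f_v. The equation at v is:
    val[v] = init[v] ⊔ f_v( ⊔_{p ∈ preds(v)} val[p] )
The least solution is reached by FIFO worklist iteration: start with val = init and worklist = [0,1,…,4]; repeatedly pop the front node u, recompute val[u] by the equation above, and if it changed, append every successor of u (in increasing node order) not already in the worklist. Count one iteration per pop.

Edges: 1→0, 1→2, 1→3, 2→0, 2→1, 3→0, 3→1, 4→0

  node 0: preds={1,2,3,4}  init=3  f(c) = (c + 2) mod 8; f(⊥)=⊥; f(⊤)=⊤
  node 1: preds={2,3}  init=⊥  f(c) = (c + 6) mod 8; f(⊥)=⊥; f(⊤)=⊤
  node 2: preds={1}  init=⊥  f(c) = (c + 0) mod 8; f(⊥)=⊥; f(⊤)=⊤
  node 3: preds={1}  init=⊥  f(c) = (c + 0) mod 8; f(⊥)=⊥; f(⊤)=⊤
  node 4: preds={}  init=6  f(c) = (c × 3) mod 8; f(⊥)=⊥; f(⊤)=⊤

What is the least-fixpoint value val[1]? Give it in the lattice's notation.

Trace (5 dequeues):
  [1] u=0 | in 6 | out ⊤ | prev 3 | push {}
  [2] u=1 | in ⊥ | out ⊥ | ==
  [3] u=2 | in ⊥ | out ⊥ | ==
  [4] u=3 | in ⊥ | out ⊥ | ==
  [5] u=4 | in ⊥ | out 6 | ==

Converged values:
  [0] ⊤
  [1] ⊥
  [2] ⊥
  [3] ⊥
  [4] 6

⊥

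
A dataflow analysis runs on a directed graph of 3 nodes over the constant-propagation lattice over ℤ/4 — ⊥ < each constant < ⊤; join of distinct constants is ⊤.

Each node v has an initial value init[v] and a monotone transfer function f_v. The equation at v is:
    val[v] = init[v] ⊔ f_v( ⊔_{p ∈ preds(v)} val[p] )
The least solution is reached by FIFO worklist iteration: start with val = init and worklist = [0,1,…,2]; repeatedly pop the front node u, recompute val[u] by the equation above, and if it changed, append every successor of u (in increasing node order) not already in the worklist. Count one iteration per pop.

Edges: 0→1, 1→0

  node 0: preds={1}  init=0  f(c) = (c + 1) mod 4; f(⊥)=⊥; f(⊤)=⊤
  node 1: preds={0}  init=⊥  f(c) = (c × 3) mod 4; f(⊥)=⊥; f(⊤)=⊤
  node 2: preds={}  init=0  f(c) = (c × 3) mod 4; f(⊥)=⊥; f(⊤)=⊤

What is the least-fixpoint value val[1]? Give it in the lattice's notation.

⊤

Trace (6 dequeues):
  [1] u=0 | in ⊥ | out 0 | ==
  [2] u=1 | in 0 | out 0 | prev ⊥ | push {0}
  [3] u=2 | in ⊥ | out 0 | ==
  [4] u=0 | in 0 | out ⊤ | prev 0 | push {1}
  [5] u=1 | in ⊤ | out ⊤ | prev 0 | push {0}
  [6] u=0 | in ⊤ | out ⊤ | ==

Converged values:
  [0] ⊤
  [1] ⊤
  [2] 0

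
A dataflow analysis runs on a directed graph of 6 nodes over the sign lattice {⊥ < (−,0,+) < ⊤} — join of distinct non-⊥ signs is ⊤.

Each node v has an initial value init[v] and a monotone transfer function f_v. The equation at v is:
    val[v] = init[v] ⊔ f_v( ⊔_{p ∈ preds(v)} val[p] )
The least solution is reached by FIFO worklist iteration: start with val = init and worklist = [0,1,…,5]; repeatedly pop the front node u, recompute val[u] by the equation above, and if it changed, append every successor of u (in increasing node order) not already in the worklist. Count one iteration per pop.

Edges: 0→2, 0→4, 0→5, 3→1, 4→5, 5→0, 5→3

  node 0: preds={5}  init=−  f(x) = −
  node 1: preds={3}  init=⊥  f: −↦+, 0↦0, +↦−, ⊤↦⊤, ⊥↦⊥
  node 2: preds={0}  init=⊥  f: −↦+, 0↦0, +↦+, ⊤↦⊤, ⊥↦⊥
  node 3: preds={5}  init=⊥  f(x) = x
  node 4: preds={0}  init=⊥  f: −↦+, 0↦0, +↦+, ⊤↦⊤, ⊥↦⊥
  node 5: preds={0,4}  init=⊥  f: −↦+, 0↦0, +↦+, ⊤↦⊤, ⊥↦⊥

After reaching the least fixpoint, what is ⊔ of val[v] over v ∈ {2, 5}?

⊤

Trace (9 dequeues):
  [1] u=0 | in ⊥ | out − | ==
  [2] u=1 | in ⊥ | out ⊥ | ==
  [3] u=2 | in − | out + | prev ⊥ | push {}
  [4] u=3 | in ⊥ | out ⊥ | ==
  [5] u=4 | in − | out + | prev ⊥ | push {}
  [6] u=5 | in ⊤ | out ⊤ | prev ⊥ | push {0,3}
  [7] u=0 | in ⊤ | out − | ==
  [8] u=3 | in ⊤ | out ⊤ | prev ⊥ | push {1}
  [9] u=1 | in ⊤ | out ⊤ | prev ⊥ | push {}

Converged values:
  [0] −
  [1] ⊤
  [2] +
  [3] ⊤
  [4] +
  [5] ⊤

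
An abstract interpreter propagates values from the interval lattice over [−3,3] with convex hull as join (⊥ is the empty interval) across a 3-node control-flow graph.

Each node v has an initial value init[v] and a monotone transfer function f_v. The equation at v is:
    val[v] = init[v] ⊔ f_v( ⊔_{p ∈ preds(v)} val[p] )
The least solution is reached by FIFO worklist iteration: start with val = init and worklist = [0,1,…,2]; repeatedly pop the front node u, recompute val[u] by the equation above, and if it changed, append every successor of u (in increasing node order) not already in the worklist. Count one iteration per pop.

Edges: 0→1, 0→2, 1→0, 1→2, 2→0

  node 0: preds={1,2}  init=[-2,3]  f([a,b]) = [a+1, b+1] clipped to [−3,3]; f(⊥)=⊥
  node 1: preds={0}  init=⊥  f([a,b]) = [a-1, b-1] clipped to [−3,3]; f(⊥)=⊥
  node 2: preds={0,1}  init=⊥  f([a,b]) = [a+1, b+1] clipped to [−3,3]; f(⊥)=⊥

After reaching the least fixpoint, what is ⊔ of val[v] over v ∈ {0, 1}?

[-3,3]

Iteration log — 4 steps:
  step 1. node 0  ⊔preds=⊥  new=[-2,3]  stable
  step 2. node 1  ⊔preds=[-2,3]  new=[-3,2]  old=⊥  +wl: 0
  step 3. node 2  ⊔preds=[-3,3]  new=[-2,3]  old=⊥  +wl: 
  step 4. node 0  ⊔preds=[-3,3]  new=[-2,3]  stable

Least fixpoint reached:
  node 0: [-2,3]
  node 1: [-3,2]
  node 2: [-2,3]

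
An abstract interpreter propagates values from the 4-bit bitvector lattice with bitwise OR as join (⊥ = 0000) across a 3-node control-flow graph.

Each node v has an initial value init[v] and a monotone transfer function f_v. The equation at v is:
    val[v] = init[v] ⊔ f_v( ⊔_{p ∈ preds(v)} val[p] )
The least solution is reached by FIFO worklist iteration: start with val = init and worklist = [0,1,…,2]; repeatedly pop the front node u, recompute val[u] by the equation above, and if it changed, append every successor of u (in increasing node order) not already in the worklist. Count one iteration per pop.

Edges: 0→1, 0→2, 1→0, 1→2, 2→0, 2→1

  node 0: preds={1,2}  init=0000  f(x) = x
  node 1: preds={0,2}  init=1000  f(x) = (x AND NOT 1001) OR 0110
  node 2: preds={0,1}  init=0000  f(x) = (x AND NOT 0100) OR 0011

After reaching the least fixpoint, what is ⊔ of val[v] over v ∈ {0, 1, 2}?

1111

Worklist (6 pops):
  #1 pop 0: in=1000 → 1000 (was 0000); enqueue []
  #2 pop 1: in=1000 → 1110 (was 1000); enqueue [0]
  #3 pop 2: in=1110 → 1011 (was 0000); enqueue [1]
  #4 pop 0: in=1111 → 1111 (was 1000); enqueue [2]
  #5 pop 1: in=1111 → 1110 (no change)
  #6 pop 2: in=1111 → 1011 (no change)

Fixpoint:
  val[0] = 1111
  val[1] = 1110
  val[2] = 1011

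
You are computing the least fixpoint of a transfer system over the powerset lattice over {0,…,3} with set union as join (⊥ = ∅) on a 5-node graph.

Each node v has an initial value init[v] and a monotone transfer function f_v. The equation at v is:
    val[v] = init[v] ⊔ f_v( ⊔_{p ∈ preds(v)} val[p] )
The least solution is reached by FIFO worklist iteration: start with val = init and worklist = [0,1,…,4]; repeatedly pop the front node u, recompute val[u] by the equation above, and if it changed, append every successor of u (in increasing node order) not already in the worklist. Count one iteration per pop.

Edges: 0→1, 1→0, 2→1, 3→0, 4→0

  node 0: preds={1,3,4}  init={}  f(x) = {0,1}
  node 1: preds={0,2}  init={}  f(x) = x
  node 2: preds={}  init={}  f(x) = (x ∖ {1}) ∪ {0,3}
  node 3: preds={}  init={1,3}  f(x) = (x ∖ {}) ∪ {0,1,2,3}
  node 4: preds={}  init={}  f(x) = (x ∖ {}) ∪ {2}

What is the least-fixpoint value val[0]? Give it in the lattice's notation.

{0,1}

Worklist (8 pops):
  #1 pop 0: in={1,3} → {0,1} (was {}); enqueue []
  #2 pop 1: in={0,1} → {0,1} (was {}); enqueue [0]
  #3 pop 2: in={} → {0,3} (was {}); enqueue [1]
  #4 pop 3: in={} → {0,1,2,3} (was {1,3}); enqueue []
  #5 pop 4: in={} → {2} (was {}); enqueue []
  #6 pop 0: in={0,1,2,3} → {0,1} (no change)
  #7 pop 1: in={0,1,3} → {0,1,3} (was {0,1}); enqueue [0]
  #8 pop 0: in={0,1,2,3} → {0,1} (no change)

Fixpoint:
  val[0] = {0,1}
  val[1] = {0,1,3}
  val[2] = {0,3}
  val[3] = {0,1,2,3}
  val[4] = {2}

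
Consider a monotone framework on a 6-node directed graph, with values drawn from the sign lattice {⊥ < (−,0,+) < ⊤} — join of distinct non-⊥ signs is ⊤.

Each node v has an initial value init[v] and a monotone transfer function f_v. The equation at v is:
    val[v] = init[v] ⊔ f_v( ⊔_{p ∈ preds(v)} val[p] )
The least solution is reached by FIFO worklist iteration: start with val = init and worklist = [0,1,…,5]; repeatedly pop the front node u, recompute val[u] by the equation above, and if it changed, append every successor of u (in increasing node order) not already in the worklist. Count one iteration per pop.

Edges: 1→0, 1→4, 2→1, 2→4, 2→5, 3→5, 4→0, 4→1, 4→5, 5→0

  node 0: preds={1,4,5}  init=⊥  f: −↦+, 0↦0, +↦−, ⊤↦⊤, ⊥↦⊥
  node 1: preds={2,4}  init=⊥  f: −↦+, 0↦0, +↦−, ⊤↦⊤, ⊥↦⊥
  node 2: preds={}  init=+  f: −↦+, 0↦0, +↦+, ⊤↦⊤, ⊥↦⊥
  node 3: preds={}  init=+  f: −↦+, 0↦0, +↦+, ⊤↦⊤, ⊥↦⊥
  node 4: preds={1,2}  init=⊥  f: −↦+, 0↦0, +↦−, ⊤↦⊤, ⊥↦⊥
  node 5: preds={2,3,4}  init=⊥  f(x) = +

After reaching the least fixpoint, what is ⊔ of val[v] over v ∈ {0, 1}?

Iteration log — 10 steps:
  step 1. node 0  ⊔preds=⊥  new=⊥  stable
  step 2. node 1  ⊔preds=+  new=−  old=⊥  +wl: 0
  step 3. node 2  ⊔preds=⊥  new=+  stable
  step 4. node 3  ⊔preds=⊥  new=+  stable
  step 5. node 4  ⊔preds=⊤  new=⊤  old=⊥  +wl: 1
  step 6. node 5  ⊔preds=⊤  new=+  old=⊥  +wl: 
  step 7. node 0  ⊔preds=⊤  new=⊤  old=⊥  +wl: 
  step 8. node 1  ⊔preds=⊤  new=⊤  old=−  +wl: 0,4
  step 9. node 0  ⊔preds=⊤  new=⊤  stable
  step 10. node 4  ⊔preds=⊤  new=⊤  stable

Least fixpoint reached:
  node 0: ⊤
  node 1: ⊤
  node 2: +
  node 3: +
  node 4: ⊤
  node 5: +

⊤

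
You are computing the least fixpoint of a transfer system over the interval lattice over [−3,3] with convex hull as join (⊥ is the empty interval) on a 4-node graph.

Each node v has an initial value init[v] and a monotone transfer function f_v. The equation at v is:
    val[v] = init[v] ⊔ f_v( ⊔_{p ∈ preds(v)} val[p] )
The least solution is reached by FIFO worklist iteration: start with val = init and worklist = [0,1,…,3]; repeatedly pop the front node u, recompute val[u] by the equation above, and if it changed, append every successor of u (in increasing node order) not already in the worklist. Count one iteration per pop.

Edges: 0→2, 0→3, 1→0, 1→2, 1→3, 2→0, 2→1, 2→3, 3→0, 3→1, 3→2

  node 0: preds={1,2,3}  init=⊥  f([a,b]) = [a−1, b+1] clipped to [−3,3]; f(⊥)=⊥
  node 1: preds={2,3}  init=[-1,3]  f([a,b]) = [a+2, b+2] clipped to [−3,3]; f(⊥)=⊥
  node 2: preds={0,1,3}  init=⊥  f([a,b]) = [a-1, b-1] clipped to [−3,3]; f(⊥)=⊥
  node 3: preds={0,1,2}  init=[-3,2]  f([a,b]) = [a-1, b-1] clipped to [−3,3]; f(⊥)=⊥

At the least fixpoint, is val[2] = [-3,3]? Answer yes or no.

Trace (6 dequeues):
  [1] u=0 | in [-3,3] | out [-3,3] | prev ⊥ | push {}
  [2] u=1 | in [-3,2] | out [-1,3] | ==
  [3] u=2 | in [-3,3] | out [-3,2] | prev ⊥ | push {0,1}
  [4] u=3 | in [-3,3] | out [-3,2] | ==
  [5] u=0 | in [-3,3] | out [-3,3] | ==
  [6] u=1 | in [-3,2] | out [-1,3] | ==

Converged values:
  [0] [-3,3]
  [1] [-1,3]
  [2] [-3,2]
  [3] [-3,2]

no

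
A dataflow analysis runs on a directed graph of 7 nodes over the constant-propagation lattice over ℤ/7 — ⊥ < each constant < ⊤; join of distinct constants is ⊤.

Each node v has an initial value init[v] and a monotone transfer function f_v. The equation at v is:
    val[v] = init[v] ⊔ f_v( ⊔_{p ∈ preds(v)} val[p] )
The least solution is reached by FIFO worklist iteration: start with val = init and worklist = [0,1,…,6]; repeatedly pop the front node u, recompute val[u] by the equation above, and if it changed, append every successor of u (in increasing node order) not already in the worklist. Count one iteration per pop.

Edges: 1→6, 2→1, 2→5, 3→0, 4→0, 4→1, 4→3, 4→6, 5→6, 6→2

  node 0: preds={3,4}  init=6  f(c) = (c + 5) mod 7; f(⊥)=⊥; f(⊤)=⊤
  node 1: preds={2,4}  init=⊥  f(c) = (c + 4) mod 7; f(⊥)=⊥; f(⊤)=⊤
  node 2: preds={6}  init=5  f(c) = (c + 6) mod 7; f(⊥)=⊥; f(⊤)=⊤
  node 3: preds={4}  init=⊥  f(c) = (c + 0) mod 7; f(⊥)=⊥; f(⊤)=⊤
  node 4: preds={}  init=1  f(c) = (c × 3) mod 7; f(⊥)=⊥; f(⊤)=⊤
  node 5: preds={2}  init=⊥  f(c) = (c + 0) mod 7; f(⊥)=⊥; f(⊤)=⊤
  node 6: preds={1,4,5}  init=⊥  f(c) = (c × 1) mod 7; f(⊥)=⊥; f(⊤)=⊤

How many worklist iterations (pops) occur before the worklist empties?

12

Worklist (12 pops):
  #1 pop 0: in=1 → 6 (no change)
  #2 pop 1: in=⊤ → ⊤ (was ⊥); enqueue []
  #3 pop 2: in=⊥ → 5 (no change)
  #4 pop 3: in=1 → 1 (was ⊥); enqueue [0]
  #5 pop 4: in=⊥ → 1 (no change)
  #6 pop 5: in=5 → 5 (was ⊥); enqueue []
  #7 pop 6: in=⊤ → ⊤ (was ⊥); enqueue [2]
  #8 pop 0: in=1 → 6 (no change)
  #9 pop 2: in=⊤ → ⊤ (was 5); enqueue [1,5]
  #10 pop 1: in=⊤ → ⊤ (no change)
  #11 pop 5: in=⊤ → ⊤ (was 5); enqueue [6]
  #12 pop 6: in=⊤ → ⊤ (no change)

Fixpoint:
  val[0] = 6
  val[1] = ⊤
  val[2] = ⊤
  val[3] = 1
  val[4] = 1
  val[5] = ⊤
  val[6] = ⊤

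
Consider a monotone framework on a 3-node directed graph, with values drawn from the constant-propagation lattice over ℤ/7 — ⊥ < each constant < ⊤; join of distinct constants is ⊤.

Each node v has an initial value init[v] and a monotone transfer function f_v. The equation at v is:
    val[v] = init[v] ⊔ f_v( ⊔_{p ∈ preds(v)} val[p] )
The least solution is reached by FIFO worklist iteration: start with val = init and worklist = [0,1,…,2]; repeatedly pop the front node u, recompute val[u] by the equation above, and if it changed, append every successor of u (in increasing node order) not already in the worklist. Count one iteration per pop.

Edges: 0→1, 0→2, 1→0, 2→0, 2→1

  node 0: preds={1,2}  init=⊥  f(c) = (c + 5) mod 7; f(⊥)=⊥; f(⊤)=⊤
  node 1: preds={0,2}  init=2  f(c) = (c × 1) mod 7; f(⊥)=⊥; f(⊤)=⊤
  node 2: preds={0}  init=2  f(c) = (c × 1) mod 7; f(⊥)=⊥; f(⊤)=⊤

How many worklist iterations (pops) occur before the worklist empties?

Iteration log — 6 steps:
  step 1. node 0  ⊔preds=2  new=0  old=⊥  +wl: 
  step 2. node 1  ⊔preds=⊤  new=⊤  old=2  +wl: 0
  step 3. node 2  ⊔preds=0  new=⊤  old=2  +wl: 1
  step 4. node 0  ⊔preds=⊤  new=⊤  old=0  +wl: 2
  step 5. node 1  ⊔preds=⊤  new=⊤  stable
  step 6. node 2  ⊔preds=⊤  new=⊤  stable

Least fixpoint reached:
  node 0: ⊤
  node 1: ⊤
  node 2: ⊤

6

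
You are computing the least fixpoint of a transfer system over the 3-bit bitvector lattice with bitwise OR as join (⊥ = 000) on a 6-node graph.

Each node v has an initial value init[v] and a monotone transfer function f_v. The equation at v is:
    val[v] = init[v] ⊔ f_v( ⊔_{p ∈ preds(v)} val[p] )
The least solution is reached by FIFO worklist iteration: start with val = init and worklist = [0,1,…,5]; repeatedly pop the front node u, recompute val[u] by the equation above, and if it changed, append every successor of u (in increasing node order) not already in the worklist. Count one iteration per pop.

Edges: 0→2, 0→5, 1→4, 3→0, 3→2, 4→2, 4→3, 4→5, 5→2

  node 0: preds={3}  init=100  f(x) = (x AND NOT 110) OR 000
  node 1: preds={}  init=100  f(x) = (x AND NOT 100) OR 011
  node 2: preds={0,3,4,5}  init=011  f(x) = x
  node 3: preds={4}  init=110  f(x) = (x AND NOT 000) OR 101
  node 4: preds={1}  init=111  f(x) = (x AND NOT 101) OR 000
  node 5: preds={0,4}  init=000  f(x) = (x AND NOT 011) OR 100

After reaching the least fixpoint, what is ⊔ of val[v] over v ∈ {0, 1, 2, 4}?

Worklist (9 pops):
  #1 pop 0: in=110 → 100 (no change)
  #2 pop 1: in=000 → 111 (was 100); enqueue []
  #3 pop 2: in=111 → 111 (was 011); enqueue []
  #4 pop 3: in=111 → 111 (was 110); enqueue [0,2]
  #5 pop 4: in=111 → 111 (no change)
  #6 pop 5: in=111 → 100 (was 000); enqueue []
  #7 pop 0: in=111 → 101 (was 100); enqueue [5]
  #8 pop 2: in=111 → 111 (no change)
  #9 pop 5: in=111 → 100 (no change)

Fixpoint:
  val[0] = 101
  val[1] = 111
  val[2] = 111
  val[3] = 111
  val[4] = 111
  val[5] = 100

111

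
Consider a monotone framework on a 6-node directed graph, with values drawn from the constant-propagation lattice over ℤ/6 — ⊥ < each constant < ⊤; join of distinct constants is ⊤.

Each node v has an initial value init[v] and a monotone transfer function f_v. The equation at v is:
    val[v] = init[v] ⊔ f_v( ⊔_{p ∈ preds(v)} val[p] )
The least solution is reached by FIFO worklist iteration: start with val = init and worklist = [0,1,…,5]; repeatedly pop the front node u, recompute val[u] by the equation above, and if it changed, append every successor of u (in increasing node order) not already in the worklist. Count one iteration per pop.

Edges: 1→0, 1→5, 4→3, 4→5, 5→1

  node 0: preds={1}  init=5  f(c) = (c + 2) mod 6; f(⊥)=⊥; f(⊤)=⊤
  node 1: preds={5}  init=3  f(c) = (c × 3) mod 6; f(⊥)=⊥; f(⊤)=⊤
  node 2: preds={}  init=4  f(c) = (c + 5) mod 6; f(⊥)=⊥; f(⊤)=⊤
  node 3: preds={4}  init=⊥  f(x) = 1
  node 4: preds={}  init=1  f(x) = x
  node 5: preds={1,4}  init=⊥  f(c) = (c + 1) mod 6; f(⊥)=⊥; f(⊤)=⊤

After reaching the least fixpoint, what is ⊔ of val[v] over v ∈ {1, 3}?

⊤

Trace (9 dequeues):
  [1] u=0 | in 3 | out 5 | ==
  [2] u=1 | in ⊥ | out 3 | ==
  [3] u=2 | in ⊥ | out 4 | ==
  [4] u=3 | in 1 | out 1 | prev ⊥ | push {}
  [5] u=4 | in ⊥ | out 1 | ==
  [6] u=5 | in ⊤ | out ⊤ | prev ⊥ | push {1}
  [7] u=1 | in ⊤ | out ⊤ | prev 3 | push {0,5}
  [8] u=0 | in ⊤ | out ⊤ | prev 5 | push {}
  [9] u=5 | in ⊤ | out ⊤ | ==

Converged values:
  [0] ⊤
  [1] ⊤
  [2] 4
  [3] 1
  [4] 1
  [5] ⊤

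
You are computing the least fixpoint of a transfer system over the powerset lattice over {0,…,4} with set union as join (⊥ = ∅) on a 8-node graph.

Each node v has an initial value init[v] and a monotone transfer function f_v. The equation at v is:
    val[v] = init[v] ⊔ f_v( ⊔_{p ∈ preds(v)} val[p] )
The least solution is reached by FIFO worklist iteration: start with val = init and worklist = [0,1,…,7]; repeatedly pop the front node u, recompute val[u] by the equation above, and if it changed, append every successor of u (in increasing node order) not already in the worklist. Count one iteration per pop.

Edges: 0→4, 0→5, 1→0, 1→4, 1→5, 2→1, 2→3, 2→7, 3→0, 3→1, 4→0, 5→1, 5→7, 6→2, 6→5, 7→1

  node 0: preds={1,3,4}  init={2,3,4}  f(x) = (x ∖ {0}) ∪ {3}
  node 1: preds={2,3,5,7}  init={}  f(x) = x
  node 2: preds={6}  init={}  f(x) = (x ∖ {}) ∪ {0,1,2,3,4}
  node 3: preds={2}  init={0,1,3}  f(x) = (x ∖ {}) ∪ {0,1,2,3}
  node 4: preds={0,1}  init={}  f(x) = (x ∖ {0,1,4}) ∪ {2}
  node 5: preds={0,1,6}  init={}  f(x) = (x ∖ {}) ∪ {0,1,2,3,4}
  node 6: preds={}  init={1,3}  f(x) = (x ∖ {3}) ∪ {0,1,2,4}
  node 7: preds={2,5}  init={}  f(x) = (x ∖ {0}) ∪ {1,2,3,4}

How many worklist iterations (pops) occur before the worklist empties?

Worklist (14 pops):
  #1 pop 0: in={0,1,3} → {1,2,3,4} (was {2,3,4}); enqueue []
  #2 pop 1: in={0,1,3} → {0,1,3} (was {}); enqueue [0]
  #3 pop 2: in={1,3} → {0,1,2,3,4} (was {}); enqueue [1]
  #4 pop 3: in={0,1,2,3,4} → {0,1,2,3,4} (was {0,1,3}); enqueue []
  #5 pop 4: in={0,1,2,3,4} → {2,3} (was {}); enqueue []
  #6 pop 5: in={0,1,2,3,4} → {0,1,2,3,4} (was {}); enqueue []
  #7 pop 6: in={} → {0,1,2,3,4} (was {1,3}); enqueue [2,5]
  #8 pop 7: in={0,1,2,3,4} → {1,2,3,4} (was {}); enqueue []
  #9 pop 0: in={0,1,2,3,4} → {1,2,3,4} (no change)
  #10 pop 1: in={0,1,2,3,4} → {0,1,2,3,4} (was {0,1,3}); enqueue [0,4]
  #11 pop 2: in={0,1,2,3,4} → {0,1,2,3,4} (no change)
  #12 pop 5: in={0,1,2,3,4} → {0,1,2,3,4} (no change)
  #13 pop 0: in={0,1,2,3,4} → {1,2,3,4} (no change)
  #14 pop 4: in={0,1,2,3,4} → {2,3} (no change)

Fixpoint:
  val[0] = {1,2,3,4}
  val[1] = {0,1,2,3,4}
  val[2] = {0,1,2,3,4}
  val[3] = {0,1,2,3,4}
  val[4] = {2,3}
  val[5] = {0,1,2,3,4}
  val[6] = {0,1,2,3,4}
  val[7] = {1,2,3,4}

14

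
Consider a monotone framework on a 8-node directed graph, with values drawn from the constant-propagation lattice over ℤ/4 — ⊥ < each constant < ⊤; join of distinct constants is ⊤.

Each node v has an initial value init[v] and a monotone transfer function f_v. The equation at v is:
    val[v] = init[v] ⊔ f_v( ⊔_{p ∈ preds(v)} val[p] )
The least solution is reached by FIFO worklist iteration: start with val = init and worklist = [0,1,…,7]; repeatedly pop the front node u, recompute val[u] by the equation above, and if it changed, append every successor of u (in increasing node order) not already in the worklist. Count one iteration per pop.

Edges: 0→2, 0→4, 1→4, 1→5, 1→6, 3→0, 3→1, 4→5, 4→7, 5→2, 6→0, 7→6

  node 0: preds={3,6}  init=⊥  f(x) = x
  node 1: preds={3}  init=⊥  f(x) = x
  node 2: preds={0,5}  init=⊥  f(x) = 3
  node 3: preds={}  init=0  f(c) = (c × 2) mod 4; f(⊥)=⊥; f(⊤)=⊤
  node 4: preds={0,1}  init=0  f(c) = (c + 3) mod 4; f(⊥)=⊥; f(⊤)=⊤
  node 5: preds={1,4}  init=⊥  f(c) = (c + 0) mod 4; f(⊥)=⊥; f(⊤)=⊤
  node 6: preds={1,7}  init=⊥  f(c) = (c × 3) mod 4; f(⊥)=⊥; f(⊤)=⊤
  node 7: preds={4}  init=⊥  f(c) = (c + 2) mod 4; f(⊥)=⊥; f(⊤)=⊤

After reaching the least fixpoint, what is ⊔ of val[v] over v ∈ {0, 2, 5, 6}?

⊤

Trace (14 dequeues):
  [1] u=0 | in 0 | out 0 | prev ⊥ | push {}
  [2] u=1 | in 0 | out 0 | prev ⊥ | push {}
  [3] u=2 | in 0 | out 3 | prev ⊥ | push {}
  [4] u=3 | in ⊥ | out 0 | ==
  [5] u=4 | in 0 | out ⊤ | prev 0 | push {}
  [6] u=5 | in ⊤ | out ⊤ | prev ⊥ | push {2}
  [7] u=6 | in 0 | out 0 | prev ⊥ | push {0}
  [8] u=7 | in ⊤ | out ⊤ | prev ⊥ | push {6}
  [9] u=2 | in ⊤ | out 3 | ==
  [10] u=0 | in 0 | out 0 | ==
  [11] u=6 | in ⊤ | out ⊤ | prev 0 | push {0}
  [12] u=0 | in ⊤ | out ⊤ | prev 0 | push {2,4}
  [13] u=2 | in ⊤ | out 3 | ==
  [14] u=4 | in ⊤ | out ⊤ | ==

Converged values:
  [0] ⊤
  [1] 0
  [2] 3
  [3] 0
  [4] ⊤
  [5] ⊤
  [6] ⊤
  [7] ⊤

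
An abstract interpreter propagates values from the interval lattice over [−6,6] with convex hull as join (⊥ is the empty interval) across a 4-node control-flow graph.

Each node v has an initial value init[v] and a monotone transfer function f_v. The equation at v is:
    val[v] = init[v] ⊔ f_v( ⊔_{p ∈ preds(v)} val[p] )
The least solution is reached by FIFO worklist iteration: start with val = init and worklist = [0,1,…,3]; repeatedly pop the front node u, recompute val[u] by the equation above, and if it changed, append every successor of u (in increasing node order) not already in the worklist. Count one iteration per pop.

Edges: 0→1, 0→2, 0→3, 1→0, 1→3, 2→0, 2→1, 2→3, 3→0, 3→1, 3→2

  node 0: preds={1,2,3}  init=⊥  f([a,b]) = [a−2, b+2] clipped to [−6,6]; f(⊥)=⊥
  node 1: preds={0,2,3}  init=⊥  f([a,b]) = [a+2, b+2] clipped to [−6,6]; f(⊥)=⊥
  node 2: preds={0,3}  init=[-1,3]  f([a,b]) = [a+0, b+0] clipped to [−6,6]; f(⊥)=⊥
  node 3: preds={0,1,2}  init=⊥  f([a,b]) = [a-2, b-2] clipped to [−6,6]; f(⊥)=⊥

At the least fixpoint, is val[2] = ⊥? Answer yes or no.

Trace (11 dequeues):
  [1] u=0 | in [-1,3] | out [-3,5] | prev ⊥ | push {}
  [2] u=1 | in [-3,5] | out [-1,6] | prev ⊥ | push {0}
  [3] u=2 | in [-3,5] | out [-3,5] | prev [-1,3] | push {1}
  [4] u=3 | in [-3,6] | out [-5,4] | prev ⊥ | push {2}
  [5] u=0 | in [-5,6] | out [-6,6] | prev [-3,5] | push {3}
  [6] u=1 | in [-6,6] | out [-4,6] | prev [-1,6] | push {0}
  [7] u=2 | in [-6,6] | out [-6,6] | prev [-3,5] | push {1}
  [8] u=3 | in [-6,6] | out [-6,4] | prev [-5,4] | push {2}
  [9] u=0 | in [-6,6] | out [-6,6] | ==
  [10] u=1 | in [-6,6] | out [-4,6] | ==
  [11] u=2 | in [-6,6] | out [-6,6] | ==

Converged values:
  [0] [-6,6]
  [1] [-4,6]
  [2] [-6,6]
  [3] [-6,4]

no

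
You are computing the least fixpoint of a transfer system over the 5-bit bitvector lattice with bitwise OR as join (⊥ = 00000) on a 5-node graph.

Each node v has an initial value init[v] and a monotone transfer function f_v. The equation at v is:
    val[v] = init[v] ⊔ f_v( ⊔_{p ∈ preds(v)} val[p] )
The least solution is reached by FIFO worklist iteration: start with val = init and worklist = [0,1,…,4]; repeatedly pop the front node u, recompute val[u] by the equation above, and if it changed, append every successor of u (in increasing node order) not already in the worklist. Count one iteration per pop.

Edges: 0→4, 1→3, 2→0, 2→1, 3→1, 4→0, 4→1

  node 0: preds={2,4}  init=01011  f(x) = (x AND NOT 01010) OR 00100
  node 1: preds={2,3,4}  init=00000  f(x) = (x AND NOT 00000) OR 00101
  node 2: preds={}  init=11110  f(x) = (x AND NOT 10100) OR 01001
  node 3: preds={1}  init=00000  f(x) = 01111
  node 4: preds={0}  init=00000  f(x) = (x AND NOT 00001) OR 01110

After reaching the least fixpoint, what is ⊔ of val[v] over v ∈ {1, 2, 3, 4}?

11111

Iteration log — 7 steps:
  step 1. node 0  ⊔preds=11110  new=11111  old=01011  +wl: 
  step 2. node 1  ⊔preds=11110  new=11111  old=00000  +wl: 
  step 3. node 2  ⊔preds=00000  new=11111  old=11110  +wl: 0,1
  step 4. node 3  ⊔preds=11111  new=01111  old=00000  +wl: 
  step 5. node 4  ⊔preds=11111  new=11110  old=00000  +wl: 
  step 6. node 0  ⊔preds=11111  new=11111  stable
  step 7. node 1  ⊔preds=11111  new=11111  stable

Least fixpoint reached:
  node 0: 11111
  node 1: 11111
  node 2: 11111
  node 3: 01111
  node 4: 11110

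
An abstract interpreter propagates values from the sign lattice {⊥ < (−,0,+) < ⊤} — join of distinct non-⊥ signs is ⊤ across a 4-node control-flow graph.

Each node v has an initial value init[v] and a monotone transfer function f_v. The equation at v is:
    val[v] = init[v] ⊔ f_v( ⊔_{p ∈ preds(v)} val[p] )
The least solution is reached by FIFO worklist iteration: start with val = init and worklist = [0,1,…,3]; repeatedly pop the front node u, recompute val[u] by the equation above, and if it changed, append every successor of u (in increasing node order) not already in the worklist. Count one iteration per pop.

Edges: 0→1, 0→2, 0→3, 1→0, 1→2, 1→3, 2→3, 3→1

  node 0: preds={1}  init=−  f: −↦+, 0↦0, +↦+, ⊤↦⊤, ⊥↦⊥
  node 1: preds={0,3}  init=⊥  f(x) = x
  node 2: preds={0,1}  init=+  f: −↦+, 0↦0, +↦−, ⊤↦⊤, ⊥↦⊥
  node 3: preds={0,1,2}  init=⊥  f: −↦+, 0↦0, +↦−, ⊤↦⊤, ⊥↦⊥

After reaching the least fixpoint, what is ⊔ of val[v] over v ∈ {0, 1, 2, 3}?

⊤

Trace (9 dequeues):
  [1] u=0 | in ⊥ | out − | ==
  [2] u=1 | in − | out − | prev ⊥ | push {0}
  [3] u=2 | in − | out + | ==
  [4] u=3 | in ⊤ | out ⊤ | prev ⊥ | push {1}
  [5] u=0 | in − | out ⊤ | prev − | push {2,3}
  [6] u=1 | in ⊤ | out ⊤ | prev − | push {0}
  [7] u=2 | in ⊤ | out ⊤ | prev + | push {}
  [8] u=3 | in ⊤ | out ⊤ | ==
  [9] u=0 | in ⊤ | out ⊤ | ==

Converged values:
  [0] ⊤
  [1] ⊤
  [2] ⊤
  [3] ⊤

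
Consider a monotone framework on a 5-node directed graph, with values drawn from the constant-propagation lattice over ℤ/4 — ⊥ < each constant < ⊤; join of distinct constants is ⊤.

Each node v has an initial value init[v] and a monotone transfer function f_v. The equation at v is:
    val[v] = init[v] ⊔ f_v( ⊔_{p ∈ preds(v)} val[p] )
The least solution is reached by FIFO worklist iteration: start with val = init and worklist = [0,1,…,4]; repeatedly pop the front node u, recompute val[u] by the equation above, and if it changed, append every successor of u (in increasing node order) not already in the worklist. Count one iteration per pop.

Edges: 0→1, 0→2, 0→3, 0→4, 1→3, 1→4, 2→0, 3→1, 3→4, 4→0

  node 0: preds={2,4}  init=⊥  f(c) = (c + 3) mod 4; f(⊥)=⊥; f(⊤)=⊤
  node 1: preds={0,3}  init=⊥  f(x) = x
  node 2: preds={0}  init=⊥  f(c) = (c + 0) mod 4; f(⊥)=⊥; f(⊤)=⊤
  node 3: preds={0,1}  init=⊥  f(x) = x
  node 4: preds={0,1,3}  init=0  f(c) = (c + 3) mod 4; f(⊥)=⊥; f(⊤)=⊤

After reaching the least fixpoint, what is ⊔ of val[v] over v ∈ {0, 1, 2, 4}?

⊤

Iteration log — 12 steps:
  step 1. node 0  ⊔preds=0  new=3  old=⊥  +wl: 
  step 2. node 1  ⊔preds=3  new=3  old=⊥  +wl: 
  step 3. node 2  ⊔preds=3  new=3  old=⊥  +wl: 0
  step 4. node 3  ⊔preds=3  new=3  old=⊥  +wl: 1
  step 5. node 4  ⊔preds=3  new=⊤  old=0  +wl: 
  step 6. node 0  ⊔preds=⊤  new=⊤  old=3  +wl: 2,3,4
  step 7. node 1  ⊔preds=⊤  new=⊤  old=3  +wl: 
  step 8. node 2  ⊔preds=⊤  new=⊤  old=3  +wl: 0
  step 9. node 3  ⊔preds=⊤  new=⊤  old=3  +wl: 1
  step 10. node 4  ⊔preds=⊤  new=⊤  stable
  step 11. node 0  ⊔preds=⊤  new=⊤  stable
  step 12. node 1  ⊔preds=⊤  new=⊤  stable

Least fixpoint reached:
  node 0: ⊤
  node 1: ⊤
  node 2: ⊤
  node 3: ⊤
  node 4: ⊤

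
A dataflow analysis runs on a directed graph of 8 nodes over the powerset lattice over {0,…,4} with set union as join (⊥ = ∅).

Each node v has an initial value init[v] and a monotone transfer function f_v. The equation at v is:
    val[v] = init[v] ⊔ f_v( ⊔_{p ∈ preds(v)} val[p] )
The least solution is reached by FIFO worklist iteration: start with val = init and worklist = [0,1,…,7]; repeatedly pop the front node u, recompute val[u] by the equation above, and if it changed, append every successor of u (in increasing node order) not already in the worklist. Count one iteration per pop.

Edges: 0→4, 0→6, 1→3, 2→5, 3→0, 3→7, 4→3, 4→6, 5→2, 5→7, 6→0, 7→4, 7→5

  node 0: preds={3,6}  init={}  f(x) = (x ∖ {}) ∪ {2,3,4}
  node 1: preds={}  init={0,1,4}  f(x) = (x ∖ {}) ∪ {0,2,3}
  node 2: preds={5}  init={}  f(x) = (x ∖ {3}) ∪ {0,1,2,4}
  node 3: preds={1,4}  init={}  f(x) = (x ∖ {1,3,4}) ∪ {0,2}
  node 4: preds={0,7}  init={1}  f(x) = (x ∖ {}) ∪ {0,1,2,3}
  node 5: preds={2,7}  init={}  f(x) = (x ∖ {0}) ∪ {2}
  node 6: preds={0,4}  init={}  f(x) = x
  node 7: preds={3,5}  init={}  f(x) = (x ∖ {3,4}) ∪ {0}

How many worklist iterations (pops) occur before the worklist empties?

14

Iteration log — 14 steps:
  step 1. node 0  ⊔preds={}  new={2,3,4}  old={}  +wl: 
  step 2. node 1  ⊔preds={}  new={0,1,2,3,4}  old={0,1,4}  +wl: 
  step 3. node 2  ⊔preds={}  new={0,1,2,4}  old={}  +wl: 
  step 4. node 3  ⊔preds={0,1,2,3,4}  new={0,2}  old={}  +wl: 0
  step 5. node 4  ⊔preds={2,3,4}  new={0,1,2,3,4}  old={1}  +wl: 3
  step 6. node 5  ⊔preds={0,1,2,4}  new={1,2,4}  old={}  +wl: 2
  step 7. node 6  ⊔preds={0,1,2,3,4}  new={0,1,2,3,4}  old={}  +wl: 
  step 8. node 7  ⊔preds={0,1,2,4}  new={0,1,2}  old={}  +wl: 4,5
  step 9. node 0  ⊔preds={0,1,2,3,4}  new={0,1,2,3,4}  old={2,3,4}  +wl: 6
  step 10. node 3  ⊔preds={0,1,2,3,4}  new={0,2}  stable
  step 11. node 2  ⊔preds={1,2,4}  new={0,1,2,4}  stable
  step 12. node 4  ⊔preds={0,1,2,3,4}  new={0,1,2,3,4}  stable
  step 13. node 5  ⊔preds={0,1,2,4}  new={1,2,4}  stable
  step 14. node 6  ⊔preds={0,1,2,3,4}  new={0,1,2,3,4}  stable

Least fixpoint reached:
  node 0: {0,1,2,3,4}
  node 1: {0,1,2,3,4}
  node 2: {0,1,2,4}
  node 3: {0,2}
  node 4: {0,1,2,3,4}
  node 5: {1,2,4}
  node 6: {0,1,2,3,4}
  node 7: {0,1,2}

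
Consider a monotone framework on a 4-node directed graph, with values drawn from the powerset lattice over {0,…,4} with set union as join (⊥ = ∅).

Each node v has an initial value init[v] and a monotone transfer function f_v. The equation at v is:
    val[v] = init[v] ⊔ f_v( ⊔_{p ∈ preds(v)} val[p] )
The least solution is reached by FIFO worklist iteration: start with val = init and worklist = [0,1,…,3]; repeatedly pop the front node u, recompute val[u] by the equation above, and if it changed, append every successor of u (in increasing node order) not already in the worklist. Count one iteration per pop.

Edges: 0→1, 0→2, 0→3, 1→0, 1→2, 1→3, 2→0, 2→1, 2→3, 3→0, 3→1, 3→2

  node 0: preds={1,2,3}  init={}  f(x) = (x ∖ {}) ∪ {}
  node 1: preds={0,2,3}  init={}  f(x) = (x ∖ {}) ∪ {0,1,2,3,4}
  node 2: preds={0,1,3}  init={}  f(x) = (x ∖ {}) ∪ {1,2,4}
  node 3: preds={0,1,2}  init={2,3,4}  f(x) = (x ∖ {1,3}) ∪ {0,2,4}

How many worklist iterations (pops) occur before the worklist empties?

Iteration log — 8 steps:
  step 1. node 0  ⊔preds={2,3,4}  new={2,3,4}  old={}  +wl: 
  step 2. node 1  ⊔preds={2,3,4}  new={0,1,2,3,4}  old={}  +wl: 0
  step 3. node 2  ⊔preds={0,1,2,3,4}  new={0,1,2,3,4}  old={}  +wl: 1
  step 4. node 3  ⊔preds={0,1,2,3,4}  new={0,2,3,4}  old={2,3,4}  +wl: 2
  step 5. node 0  ⊔preds={0,1,2,3,4}  new={0,1,2,3,4}  old={2,3,4}  +wl: 3
  step 6. node 1  ⊔preds={0,1,2,3,4}  new={0,1,2,3,4}  stable
  step 7. node 2  ⊔preds={0,1,2,3,4}  new={0,1,2,3,4}  stable
  step 8. node 3  ⊔preds={0,1,2,3,4}  new={0,2,3,4}  stable

Least fixpoint reached:
  node 0: {0,1,2,3,4}
  node 1: {0,1,2,3,4}
  node 2: {0,1,2,3,4}
  node 3: {0,2,3,4}

8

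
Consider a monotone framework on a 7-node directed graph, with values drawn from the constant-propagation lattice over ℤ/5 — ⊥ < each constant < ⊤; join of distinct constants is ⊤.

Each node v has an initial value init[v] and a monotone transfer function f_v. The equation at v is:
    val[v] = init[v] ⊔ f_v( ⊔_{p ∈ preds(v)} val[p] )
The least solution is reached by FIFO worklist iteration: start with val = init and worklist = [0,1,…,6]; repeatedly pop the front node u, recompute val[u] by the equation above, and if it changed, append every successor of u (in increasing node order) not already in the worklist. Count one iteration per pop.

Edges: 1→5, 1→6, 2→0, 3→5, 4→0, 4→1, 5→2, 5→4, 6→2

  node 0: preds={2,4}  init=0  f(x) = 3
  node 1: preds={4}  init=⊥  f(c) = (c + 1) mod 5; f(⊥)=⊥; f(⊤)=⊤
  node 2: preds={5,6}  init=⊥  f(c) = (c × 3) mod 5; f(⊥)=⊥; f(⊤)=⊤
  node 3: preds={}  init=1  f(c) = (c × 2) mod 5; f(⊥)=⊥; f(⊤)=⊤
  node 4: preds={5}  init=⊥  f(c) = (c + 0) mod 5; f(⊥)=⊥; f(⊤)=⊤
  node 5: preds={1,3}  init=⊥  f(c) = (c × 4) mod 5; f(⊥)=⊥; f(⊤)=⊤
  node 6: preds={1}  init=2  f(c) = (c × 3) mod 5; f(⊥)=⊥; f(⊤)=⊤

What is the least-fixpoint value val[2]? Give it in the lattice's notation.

Worklist (20 pops):
  #1 pop 0: in=⊥ → ⊤ (was 0); enqueue []
  #2 pop 1: in=⊥ → ⊥ (no change)
  #3 pop 2: in=2 → 1 (was ⊥); enqueue [0]
  #4 pop 3: in=⊥ → 1 (no change)
  #5 pop 4: in=⊥ → ⊥ (no change)
  #6 pop 5: in=1 → 4 (was ⊥); enqueue [2,4]
  #7 pop 6: in=⊥ → 2 (no change)
  #8 pop 0: in=1 → ⊤ (no change)
  #9 pop 2: in=⊤ → ⊤ (was 1); enqueue [0]
  #10 pop 4: in=4 → 4 (was ⊥); enqueue [1]
  #11 pop 0: in=⊤ → ⊤ (no change)
  #12 pop 1: in=4 → 0 (was ⊥); enqueue [5,6]
  #13 pop 5: in=⊤ → ⊤ (was 4); enqueue [2,4]
  #14 pop 6: in=0 → ⊤ (was 2); enqueue []
  #15 pop 2: in=⊤ → ⊤ (no change)
  #16 pop 4: in=⊤ → ⊤ (was 4); enqueue [0,1]
  #17 pop 0: in=⊤ → ⊤ (no change)
  #18 pop 1: in=⊤ → ⊤ (was 0); enqueue [5,6]
  #19 pop 5: in=⊤ → ⊤ (no change)
  #20 pop 6: in=⊤ → ⊤ (no change)

Fixpoint:
  val[0] = ⊤
  val[1] = ⊤
  val[2] = ⊤
  val[3] = 1
  val[4] = ⊤
  val[5] = ⊤
  val[6] = ⊤

⊤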